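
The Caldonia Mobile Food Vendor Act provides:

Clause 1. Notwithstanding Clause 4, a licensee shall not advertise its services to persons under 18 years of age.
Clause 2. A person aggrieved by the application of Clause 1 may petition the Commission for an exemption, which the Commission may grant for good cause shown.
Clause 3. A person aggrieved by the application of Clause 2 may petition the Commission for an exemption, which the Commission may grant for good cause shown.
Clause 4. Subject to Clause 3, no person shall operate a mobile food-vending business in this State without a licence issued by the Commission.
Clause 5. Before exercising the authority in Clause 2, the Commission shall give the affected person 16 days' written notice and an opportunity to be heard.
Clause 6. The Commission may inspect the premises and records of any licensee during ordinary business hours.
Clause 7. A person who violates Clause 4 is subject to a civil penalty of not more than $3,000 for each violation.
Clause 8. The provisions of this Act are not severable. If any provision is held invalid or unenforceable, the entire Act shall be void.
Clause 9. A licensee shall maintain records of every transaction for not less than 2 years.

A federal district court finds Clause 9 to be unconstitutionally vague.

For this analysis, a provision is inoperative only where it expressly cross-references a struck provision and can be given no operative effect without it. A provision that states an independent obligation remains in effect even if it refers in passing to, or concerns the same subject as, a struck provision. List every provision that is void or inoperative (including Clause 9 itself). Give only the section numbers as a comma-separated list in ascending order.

1, 2, 3, 4, 5, 6, 7, 8, 9

Clause 9 is struck. Nothing else in the Act is defined by reference to Clause 9. Clause 8 provides that the Act is not severable, so the invalidity of any one provision voids the entire Act. No provision of the Act survives.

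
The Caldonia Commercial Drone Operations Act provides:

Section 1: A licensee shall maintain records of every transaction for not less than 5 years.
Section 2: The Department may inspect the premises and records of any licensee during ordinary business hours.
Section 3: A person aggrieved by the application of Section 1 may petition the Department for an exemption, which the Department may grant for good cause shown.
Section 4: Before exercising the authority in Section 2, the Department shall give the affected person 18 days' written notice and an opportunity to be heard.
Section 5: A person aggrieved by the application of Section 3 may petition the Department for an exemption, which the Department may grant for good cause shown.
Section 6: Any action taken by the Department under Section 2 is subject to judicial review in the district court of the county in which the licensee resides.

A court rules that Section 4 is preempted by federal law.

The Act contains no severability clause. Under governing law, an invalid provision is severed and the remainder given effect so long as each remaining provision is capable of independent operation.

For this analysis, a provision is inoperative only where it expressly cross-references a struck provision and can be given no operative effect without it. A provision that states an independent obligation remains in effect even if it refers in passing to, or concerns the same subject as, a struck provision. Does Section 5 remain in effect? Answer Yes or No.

Section 4 is struck. No other provision's operative terms depend on Section 4. With no severability clause, the stated default rule severs what cannot stand and enforces each remaining provision that can operate on its own. That leaves Section 1, Section 2, Section 3, Section 5, and Section 6 in effect. Section 5 is among the surviving provisions, so the answer is yes.

Yes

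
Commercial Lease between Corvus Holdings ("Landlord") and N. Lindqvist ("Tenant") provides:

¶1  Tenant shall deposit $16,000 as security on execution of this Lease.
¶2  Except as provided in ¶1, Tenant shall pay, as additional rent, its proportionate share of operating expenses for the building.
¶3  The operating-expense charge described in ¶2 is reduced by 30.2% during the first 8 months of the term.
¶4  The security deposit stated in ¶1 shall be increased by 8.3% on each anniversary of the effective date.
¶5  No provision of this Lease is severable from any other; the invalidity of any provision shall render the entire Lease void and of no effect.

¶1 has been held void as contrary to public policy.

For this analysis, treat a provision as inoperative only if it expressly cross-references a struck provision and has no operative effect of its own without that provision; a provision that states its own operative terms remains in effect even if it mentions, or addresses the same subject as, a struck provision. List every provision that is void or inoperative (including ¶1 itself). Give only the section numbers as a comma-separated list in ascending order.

1, 2, 3, 4, 5

¶1 is struck. ¶4 does nothing except set the escalation of the security deposit by reference to ¶1; with ¶1 gone it has no independent effect and is inoperative. ¶5 provides that the Lease is not severable, so the invalidity of any one provision voids the entire Lease. No provision of the Lease survives.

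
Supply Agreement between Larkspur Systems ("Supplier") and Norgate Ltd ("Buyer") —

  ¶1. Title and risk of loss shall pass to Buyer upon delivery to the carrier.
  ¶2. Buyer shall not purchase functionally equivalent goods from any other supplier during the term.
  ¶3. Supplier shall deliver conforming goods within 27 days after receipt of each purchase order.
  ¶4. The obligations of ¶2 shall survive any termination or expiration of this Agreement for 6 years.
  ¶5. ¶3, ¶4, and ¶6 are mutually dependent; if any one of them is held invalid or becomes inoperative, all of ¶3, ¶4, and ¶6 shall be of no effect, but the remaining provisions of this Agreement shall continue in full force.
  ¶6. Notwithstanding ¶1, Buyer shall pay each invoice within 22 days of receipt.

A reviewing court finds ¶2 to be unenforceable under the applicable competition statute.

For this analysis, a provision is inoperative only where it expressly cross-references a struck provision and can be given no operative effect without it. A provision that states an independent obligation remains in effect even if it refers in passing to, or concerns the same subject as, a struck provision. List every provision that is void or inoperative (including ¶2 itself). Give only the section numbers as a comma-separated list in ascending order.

2, 3, 4, 6

¶2 is struck. The only function of ¶4 is the survival period for ¶2, so it cannot stand once ¶2 is removed. ¶5 declares ¶3, ¶4, and ¶6 mutually dependent; since one of them has fallen, all of them are of no effect. That brings down ¶3 and ¶6 as well. The remainder continues in force under ¶5. The provisions still in force are ¶1 and ¶5.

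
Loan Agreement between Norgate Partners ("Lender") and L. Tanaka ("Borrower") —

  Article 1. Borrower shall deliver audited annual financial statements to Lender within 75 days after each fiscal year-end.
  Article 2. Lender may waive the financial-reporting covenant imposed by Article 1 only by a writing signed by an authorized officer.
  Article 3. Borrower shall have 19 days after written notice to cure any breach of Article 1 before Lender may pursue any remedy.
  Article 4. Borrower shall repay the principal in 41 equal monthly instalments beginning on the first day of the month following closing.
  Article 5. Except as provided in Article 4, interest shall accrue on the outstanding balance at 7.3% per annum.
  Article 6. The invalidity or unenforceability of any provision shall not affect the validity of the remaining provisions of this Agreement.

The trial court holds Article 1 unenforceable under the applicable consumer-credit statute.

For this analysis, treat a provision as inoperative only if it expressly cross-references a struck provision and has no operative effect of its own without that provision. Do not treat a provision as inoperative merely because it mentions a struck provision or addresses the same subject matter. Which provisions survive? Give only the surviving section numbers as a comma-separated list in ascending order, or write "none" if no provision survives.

4, 5, 6

Article 1 is struck. The only function of Article 2 is the waiver condition for Article 1, so it cannot stand once Article 1 is removed. Article 3 has no operative effect of its own apart from Article 1 and is therefore inoperative. Article 6 is a severability clause and preserves every provision that can still be given independent effect. Article 4, Article 5, and Article 6 remain in effect.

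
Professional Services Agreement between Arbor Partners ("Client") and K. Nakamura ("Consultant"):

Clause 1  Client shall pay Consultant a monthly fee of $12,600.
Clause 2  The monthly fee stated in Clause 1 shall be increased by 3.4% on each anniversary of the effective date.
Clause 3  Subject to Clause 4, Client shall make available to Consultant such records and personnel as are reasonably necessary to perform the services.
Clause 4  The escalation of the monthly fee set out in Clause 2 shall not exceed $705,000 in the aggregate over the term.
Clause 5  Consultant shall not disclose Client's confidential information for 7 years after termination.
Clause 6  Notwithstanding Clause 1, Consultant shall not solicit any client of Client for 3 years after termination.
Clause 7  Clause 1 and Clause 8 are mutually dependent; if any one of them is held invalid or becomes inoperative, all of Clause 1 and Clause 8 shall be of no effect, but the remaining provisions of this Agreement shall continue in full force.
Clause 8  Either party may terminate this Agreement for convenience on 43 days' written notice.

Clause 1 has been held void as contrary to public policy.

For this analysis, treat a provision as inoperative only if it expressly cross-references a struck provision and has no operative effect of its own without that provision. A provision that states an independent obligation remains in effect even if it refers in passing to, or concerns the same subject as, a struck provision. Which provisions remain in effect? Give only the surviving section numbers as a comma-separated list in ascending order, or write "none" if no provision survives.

3, 5, 6, 7

Clause 1 is struck. The whole of Clause 2 is the escalation of the monthly fee, defined by reference to Clause 1, so Clause 2 cannot stand once Clause 1 is removed. The whole of Clause 4 is the aggregate cap on the escalation of the monthly fee, defined by reference to Clause 2, so Clause 4 cannot stand once Clause 2 is removed. Although Clause 3 refers to Clause 4, its operative terms do not depend on Clause 4, so it remains in effect. Although Clause 6 refers to Clause 1, its operative terms do not depend on Clause 1, so it remains in effect. Clause 7 declares Clause 1 and Clause 8 mutually dependent; since one of them has fallen, all of them are of no effect. That brings down Clause 8 as well. The remainder continues in force under Clause 7. The provisions still in force are Clause 3, Clause 5, Clause 6, and Clause 7.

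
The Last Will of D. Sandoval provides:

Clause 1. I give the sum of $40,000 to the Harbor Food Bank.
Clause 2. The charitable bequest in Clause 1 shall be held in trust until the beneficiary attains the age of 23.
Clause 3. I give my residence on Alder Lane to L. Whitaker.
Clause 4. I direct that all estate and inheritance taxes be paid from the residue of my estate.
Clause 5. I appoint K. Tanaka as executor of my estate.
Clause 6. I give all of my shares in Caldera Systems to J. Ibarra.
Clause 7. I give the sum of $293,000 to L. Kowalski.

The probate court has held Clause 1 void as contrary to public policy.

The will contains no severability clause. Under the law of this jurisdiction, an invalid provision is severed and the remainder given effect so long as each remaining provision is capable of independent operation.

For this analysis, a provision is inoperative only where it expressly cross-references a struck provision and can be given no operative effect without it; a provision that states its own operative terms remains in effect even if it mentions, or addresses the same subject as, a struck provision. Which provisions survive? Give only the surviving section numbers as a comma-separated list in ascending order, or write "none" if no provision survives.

3, 4, 5, 6, 7

Clause 1 is struck. Clause 2 operates only by reference to Clause 1, so it falls with Clause 1. Under the stated default rule, only provisions that cannot operate independently fall away; the rest are enforced. The provisions still in force are Clause 3, Clause 4, Clause 5, Clause 6, and Clause 7.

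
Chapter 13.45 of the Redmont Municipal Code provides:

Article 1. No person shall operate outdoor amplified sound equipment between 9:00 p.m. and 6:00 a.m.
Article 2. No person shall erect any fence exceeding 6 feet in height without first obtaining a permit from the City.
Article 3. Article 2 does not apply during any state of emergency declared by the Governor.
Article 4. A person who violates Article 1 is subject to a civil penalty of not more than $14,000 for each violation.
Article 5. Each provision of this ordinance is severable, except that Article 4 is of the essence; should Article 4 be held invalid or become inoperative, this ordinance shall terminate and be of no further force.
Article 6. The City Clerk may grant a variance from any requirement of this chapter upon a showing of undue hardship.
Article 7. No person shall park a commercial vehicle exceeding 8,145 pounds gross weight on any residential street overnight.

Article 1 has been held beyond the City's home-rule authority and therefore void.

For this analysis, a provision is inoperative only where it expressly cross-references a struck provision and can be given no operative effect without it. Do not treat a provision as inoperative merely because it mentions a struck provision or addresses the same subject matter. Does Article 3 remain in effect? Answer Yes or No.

No

Article 1 is struck. Article 4 has no operative effect of its own apart from Article 1 and is therefore inoperative. Article 5 makes Article 4 an essential term, and Article 4 has been rendered inoperative by the cascade; under Article 5, the entire ordinance is therefore void. No provision of the ordinance survives. Article 3 is among the inoperative provisions, so the answer is no.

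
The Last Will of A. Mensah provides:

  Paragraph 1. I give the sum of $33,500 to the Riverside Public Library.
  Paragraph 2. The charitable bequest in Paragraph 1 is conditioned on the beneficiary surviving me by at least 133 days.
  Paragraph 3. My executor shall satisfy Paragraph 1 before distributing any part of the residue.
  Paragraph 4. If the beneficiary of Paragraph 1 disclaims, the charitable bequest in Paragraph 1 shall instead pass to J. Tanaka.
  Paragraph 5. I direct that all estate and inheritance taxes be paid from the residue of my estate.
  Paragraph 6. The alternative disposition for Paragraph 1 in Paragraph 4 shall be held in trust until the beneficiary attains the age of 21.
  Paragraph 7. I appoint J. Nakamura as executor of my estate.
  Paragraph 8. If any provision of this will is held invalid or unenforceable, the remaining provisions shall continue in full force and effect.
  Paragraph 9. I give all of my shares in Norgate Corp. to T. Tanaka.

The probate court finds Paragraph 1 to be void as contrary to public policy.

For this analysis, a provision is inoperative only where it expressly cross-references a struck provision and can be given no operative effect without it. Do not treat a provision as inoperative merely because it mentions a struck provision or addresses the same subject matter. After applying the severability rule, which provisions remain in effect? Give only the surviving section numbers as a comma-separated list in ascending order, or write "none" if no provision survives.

Paragraph 1 is struck. Paragraph 2 operates only by reference to Paragraph 1, so it falls with Paragraph 1. The only function of Paragraph 3 is the priority direction for Paragraph 1, so it cannot stand once Paragraph 1 is removed. The only function of Paragraph 4 is the alternative disposition for Paragraph 1, so it cannot stand once Paragraph 1 is removed. Paragraph 6 has no operative effect of its own apart from Paragraph 4 and is therefore inoperative. Paragraph 8 is a severability clause and preserves every provision that can still be given independent effect. That leaves Paragraph 5, Paragraph 7, Paragraph 8, and Paragraph 9 in effect.

5, 7, 8, 9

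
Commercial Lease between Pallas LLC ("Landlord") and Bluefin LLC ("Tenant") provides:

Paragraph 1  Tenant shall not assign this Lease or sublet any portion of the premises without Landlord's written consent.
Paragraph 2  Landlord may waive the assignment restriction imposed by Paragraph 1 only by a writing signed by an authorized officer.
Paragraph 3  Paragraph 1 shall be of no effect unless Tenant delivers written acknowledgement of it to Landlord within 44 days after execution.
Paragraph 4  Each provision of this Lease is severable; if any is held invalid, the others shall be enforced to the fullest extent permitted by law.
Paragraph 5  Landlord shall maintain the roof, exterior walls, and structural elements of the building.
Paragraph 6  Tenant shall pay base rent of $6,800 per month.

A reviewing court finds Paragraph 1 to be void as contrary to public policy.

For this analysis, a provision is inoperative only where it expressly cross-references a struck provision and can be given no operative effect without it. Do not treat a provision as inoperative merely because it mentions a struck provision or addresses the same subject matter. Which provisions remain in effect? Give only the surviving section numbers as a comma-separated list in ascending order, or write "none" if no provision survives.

Paragraph 1 is struck. Paragraph 2 operates only by reference to Paragraph 1, so it falls with Paragraph 1. Paragraph 3 operates only by reference to Paragraph 1, so it falls with Paragraph 1. Under the severability clause in Paragraph 4, the remaining provisions continue in force. That leaves Paragraph 4, Paragraph 5, and Paragraph 6 in effect.

4, 5, 6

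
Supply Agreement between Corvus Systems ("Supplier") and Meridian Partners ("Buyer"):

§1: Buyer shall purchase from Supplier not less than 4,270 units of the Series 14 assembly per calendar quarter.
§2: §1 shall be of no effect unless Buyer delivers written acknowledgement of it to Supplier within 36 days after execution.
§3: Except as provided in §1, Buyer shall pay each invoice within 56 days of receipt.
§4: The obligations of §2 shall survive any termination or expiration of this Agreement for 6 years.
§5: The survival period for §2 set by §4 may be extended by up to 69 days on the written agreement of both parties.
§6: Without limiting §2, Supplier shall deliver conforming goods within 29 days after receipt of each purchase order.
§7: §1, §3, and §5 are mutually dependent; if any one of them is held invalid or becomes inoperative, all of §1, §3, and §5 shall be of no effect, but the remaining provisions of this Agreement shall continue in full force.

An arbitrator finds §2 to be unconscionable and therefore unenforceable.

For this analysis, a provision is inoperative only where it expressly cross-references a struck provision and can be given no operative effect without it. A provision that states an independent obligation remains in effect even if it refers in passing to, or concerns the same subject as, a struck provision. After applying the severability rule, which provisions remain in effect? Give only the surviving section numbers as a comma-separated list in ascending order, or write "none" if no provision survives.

6, 7

§2 is struck. §4 has no operative effect of its own apart from §2 and is therefore inoperative. §5 has no operative effect of its own apart from §4 and is therefore inoperative. Although §6 refers to §2, its operative terms do not depend on §2, so it remains in effect. §7 declares §1, §3, and §5 mutually dependent; since one of them has fallen, all of them are of no effect. That brings down §1 and §3 as well. The remainder continues in force under §7. The provisions still in force are §6 and §7.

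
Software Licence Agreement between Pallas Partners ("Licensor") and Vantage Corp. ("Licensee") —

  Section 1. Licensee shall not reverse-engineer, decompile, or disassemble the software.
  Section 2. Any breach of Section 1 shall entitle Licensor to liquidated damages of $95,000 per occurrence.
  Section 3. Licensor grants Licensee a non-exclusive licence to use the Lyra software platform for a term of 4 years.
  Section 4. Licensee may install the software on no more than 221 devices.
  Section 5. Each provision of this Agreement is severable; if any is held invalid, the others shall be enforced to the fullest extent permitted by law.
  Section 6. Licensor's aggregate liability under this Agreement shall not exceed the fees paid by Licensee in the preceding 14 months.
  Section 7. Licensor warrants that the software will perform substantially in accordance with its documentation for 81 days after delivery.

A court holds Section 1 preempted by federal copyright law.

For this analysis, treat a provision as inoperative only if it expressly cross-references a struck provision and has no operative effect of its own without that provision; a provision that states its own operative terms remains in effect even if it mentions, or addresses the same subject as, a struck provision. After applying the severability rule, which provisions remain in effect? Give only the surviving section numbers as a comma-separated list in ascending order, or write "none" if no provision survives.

Section 1 is struck. Section 2 does nothing except set the liquidated-damages amount by reference to Section 1; with Section 1 gone it has no independent effect and is inoperative. Section 5 is a severability clause and preserves every provision that can still be given independent effect. The provisions still in force are Section 3, Section 4, Section 5, Section 6, and Section 7.

3, 4, 5, 6, 7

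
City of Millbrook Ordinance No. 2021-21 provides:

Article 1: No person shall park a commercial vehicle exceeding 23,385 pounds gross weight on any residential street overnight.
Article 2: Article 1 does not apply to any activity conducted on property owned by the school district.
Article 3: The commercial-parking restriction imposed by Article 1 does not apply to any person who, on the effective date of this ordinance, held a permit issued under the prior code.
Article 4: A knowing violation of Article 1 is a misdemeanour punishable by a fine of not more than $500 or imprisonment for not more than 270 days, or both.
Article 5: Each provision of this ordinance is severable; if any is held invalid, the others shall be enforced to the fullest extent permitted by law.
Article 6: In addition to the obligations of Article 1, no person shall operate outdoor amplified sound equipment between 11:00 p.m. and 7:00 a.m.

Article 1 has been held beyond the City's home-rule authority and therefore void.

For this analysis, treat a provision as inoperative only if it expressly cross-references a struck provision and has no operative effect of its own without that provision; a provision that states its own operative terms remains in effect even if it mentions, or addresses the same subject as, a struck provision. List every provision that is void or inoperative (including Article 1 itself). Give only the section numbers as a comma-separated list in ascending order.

1, 2, 3, 4

Article 1 is struck. Article 2 operates only by reference to Article 1, so it falls with Article 1. The only function of Article 3 is the grandfather exemption from Article 1, so it cannot stand once Article 1 is removed. Article 4 merely fixes the criminal penalty for violating Article 1; with Article 1 gone it has nothing to operate on and falls away. Article 6 mentions Article 1 but its own obligation stands independently of Article 1, so Article 6 is not affected. Article 5 is a severability clause and preserves every provision that can still be given independent effect. That leaves Article 5 and Article 6 in effect.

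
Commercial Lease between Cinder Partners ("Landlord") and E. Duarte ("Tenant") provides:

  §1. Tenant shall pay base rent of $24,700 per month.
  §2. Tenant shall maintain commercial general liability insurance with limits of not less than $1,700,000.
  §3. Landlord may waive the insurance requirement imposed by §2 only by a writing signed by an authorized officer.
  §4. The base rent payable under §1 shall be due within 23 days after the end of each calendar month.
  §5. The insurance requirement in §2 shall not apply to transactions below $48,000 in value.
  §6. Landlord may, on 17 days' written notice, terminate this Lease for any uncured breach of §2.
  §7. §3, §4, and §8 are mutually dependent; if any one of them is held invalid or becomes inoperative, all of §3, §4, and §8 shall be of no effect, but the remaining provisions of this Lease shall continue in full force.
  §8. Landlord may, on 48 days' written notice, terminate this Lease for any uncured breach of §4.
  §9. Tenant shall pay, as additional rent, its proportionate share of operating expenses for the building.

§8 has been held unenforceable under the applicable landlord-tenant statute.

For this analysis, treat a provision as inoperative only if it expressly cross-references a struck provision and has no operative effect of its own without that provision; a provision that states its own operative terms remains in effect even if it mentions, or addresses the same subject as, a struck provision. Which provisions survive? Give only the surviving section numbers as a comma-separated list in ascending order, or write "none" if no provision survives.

§8 is struck. Nothing else in the Lease is defined by reference to §8. §7 declares §3, §4, and §8 mutually dependent; since one of them has fallen, all of them are of no effect. That brings down §3 and §4 as well. The remainder continues in force under §7. That leaves §1, §2, §5, §6, §7, and §9 in effect.

1, 2, 5, 6, 7, 9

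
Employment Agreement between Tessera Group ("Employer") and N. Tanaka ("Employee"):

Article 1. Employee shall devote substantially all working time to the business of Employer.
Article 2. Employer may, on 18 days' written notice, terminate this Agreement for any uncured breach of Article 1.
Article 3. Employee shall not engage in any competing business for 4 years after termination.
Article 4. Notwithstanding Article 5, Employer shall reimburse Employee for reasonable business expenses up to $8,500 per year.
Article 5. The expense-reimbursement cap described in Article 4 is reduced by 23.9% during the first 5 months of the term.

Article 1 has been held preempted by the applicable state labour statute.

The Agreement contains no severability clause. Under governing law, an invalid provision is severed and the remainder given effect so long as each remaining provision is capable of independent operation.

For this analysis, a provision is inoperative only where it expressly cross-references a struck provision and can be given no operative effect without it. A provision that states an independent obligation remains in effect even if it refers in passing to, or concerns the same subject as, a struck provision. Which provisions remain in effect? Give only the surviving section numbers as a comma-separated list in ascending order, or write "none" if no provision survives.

3, 4, 5

Article 1 is struck. Article 2 merely fixes the termination right for breach of Article 1; with Article 1 gone it has nothing to operate on and falls away. Under the stated default rule, only provisions that cannot operate independently fall away; the rest are enforced. The provisions still in force are Article 3, Article 4, and Article 5.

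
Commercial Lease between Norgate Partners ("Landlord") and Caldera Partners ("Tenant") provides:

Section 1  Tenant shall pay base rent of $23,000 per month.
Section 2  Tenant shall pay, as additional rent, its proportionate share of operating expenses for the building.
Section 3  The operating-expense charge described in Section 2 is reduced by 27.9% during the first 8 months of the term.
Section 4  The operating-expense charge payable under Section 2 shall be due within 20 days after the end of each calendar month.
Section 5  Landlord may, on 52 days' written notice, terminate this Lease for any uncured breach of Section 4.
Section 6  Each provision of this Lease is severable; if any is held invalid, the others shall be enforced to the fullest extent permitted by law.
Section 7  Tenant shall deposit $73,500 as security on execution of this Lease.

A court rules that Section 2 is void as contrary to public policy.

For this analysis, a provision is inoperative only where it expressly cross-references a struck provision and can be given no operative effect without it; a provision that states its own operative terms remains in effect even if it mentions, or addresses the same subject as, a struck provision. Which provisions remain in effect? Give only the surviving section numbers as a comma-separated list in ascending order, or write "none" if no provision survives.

Section 2 is struck. The whole of Section 3 is the introductory reduction to the operating-expense charge, defined by reference to Section 2, so Section 3 cannot stand once Section 2 is removed. Section 4 has no operative effect of its own apart from Section 2 and is therefore inoperative. Section 5 has no operative effect of its own apart from Section 4 and is therefore inoperative. Under the severability clause in Section 6, the remaining provisions continue in force. Section 1, Section 6, and Section 7 remain in effect.

1, 6, 7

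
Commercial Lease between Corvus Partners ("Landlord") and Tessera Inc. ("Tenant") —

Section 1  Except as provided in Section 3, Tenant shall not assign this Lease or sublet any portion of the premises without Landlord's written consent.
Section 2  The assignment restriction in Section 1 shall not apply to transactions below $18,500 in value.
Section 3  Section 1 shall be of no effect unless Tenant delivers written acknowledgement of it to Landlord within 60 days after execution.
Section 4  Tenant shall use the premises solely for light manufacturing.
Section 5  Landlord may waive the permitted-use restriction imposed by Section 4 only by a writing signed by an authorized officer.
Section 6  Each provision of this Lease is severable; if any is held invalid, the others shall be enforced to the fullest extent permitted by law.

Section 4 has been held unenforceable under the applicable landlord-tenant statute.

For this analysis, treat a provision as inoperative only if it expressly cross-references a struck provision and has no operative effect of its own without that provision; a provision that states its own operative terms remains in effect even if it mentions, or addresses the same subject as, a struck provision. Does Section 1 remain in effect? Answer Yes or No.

Section 4 is struck. The only function of Section 5 is the waiver condition for Section 4, so it cannot stand once Section 4 is removed. Section 6 is a severability clause and preserves every provision that can still be given independent effect. The provisions still in force are Section 1, Section 2, Section 3, and Section 6. Section 1 is among the surviving provisions, so the answer is yes.

Yes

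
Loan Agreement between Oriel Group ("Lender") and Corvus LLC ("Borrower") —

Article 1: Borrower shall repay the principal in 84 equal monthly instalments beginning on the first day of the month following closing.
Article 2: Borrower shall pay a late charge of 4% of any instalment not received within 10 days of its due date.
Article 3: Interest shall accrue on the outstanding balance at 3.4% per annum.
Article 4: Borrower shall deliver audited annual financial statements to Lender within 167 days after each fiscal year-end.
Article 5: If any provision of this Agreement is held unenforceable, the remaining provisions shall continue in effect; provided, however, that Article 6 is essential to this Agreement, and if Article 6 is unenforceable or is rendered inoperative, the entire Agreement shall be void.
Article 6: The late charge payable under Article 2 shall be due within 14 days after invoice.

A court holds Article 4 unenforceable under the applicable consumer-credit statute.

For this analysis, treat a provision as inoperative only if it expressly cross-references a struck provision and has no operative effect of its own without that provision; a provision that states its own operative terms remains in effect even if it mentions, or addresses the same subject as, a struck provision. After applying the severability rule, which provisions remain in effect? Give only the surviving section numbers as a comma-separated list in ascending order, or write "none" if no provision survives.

Article 4 is struck. No other provision's operative terms depend on Article 4. Article 5 makes Article 6 an essential term, but Article 6 is unaffected, so the severability proviso in Article 5 preserves the remaining provisions. The provisions still in force are Article 1, Article 2, Article 3, Article 5, and Article 6.

1, 2, 3, 5, 6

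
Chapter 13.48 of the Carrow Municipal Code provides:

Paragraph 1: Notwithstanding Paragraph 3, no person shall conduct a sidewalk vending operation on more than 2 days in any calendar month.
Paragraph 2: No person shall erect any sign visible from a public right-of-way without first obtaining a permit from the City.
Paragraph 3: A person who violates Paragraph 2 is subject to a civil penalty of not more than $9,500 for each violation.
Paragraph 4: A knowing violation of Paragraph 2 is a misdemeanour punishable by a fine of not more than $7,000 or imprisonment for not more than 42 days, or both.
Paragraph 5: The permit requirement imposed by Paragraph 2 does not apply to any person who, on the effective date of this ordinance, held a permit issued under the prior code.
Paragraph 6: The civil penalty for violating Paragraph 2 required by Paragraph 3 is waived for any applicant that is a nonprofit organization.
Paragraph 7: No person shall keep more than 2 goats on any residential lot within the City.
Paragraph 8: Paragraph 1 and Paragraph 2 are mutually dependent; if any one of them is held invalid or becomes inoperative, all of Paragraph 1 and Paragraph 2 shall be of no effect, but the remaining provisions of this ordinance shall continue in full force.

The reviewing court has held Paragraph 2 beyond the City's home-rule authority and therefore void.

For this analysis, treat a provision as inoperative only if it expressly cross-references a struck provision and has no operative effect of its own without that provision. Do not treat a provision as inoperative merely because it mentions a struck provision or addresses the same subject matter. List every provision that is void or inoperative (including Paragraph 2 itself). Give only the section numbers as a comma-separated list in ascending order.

1, 2, 3, 4, 5, 6

Paragraph 2 is struck. Paragraph 3 merely fixes the civil penalty for violating Paragraph 2; with Paragraph 2 gone it has nothing to operate on and falls away. Paragraph 4 has no operative effect of its own apart from Paragraph 2 and is therefore inoperative. Paragraph 5 has no operative effect of its own apart from Paragraph 2 and is therefore inoperative. The whole of Paragraph 6 is the nonprofit waiver of the civil penalty for violating Paragraph 2, defined by reference to Paragraph 3, so Paragraph 6 cannot stand once Paragraph 3 is removed. Paragraph 8 declares Paragraph 1 and Paragraph 2 mutually dependent; since one of them has fallen, all of them are of no effect. That brings down Paragraph 1 as well. The remainder continues in force under Paragraph 8. Paragraph 7 and Paragraph 8 remain in effect.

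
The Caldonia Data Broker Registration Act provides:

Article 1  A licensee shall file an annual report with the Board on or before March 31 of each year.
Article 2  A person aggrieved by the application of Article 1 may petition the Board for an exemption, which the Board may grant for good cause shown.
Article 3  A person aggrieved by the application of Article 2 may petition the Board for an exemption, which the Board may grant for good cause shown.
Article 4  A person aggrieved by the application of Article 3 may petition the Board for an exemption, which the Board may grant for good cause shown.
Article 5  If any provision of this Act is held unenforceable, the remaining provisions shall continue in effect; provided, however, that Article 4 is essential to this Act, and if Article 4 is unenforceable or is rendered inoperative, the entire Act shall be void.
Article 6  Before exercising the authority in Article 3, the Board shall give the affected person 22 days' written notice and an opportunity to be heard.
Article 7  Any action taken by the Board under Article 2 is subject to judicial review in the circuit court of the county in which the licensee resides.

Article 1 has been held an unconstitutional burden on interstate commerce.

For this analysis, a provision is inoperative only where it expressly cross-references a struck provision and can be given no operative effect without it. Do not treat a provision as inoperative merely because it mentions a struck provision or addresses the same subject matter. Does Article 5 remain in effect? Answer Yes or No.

No

Article 1 is struck. Article 2 has no operative effect of its own apart from Article 1 and is therefore inoperative. Article 3 merely fixes the exemption procedure for Article 2; with Article 2 gone it has nothing to operate on and falls away. Article 7 merely fixes the judicial-review right for Article 2; with Article 2 gone it has nothing to operate on and falls away. Article 4 operates only by reference to Article 3, so it falls with Article 3. Article 6 operates only by reference to Article 3, so it falls with Article 3. Article 5 makes Article 4 an essential term, and Article 4 has been rendered inoperative by the cascade; under Article 5, the entire Act is therefore void. No provision of the Act survives. Article 5 is among the inoperative provisions, so the answer is no.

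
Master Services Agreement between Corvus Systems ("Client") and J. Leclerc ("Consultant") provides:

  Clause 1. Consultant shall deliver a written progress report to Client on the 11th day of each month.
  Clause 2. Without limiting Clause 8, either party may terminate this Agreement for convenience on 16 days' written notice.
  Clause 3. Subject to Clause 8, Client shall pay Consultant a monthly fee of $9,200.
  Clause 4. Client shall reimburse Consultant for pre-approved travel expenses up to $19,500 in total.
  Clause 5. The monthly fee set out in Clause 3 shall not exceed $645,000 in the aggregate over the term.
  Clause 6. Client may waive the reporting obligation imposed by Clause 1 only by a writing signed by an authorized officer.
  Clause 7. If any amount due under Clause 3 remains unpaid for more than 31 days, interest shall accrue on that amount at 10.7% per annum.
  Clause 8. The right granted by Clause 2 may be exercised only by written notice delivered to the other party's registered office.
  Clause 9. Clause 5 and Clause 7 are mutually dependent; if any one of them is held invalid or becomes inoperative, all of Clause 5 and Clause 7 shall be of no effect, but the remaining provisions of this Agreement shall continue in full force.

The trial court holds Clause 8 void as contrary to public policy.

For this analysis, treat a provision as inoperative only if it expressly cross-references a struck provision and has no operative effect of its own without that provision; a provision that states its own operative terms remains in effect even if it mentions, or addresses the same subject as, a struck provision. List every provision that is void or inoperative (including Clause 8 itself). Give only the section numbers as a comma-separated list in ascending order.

8

Clause 8 is struck. Although Clause 2 refers to Clause 8, its operative terms do not depend on Clause 8, so it remains in effect. Although Clause 3 refers to Clause 8, its operative terms do not depend on Clause 8, so it remains in effect. No other provision's operative terms depend on Clause 8. Clause 9 ties Clause 5 and Clause 7 together, but none of those is affected here; the remaining provisions continue in force under Clause 9. That leaves Clause 1, Clause 2, Clause 3, Clause 4, Clause 5, Clause 6, Clause 7, and Clause 9 in effect.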